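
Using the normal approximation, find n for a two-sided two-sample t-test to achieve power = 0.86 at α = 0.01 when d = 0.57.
n = 83 per group

Sample size formula (two-sample t-test, normal approximation):
n = 2 · ((z_{α/2} + z_β) / d)²

z_{α/2} = 2.576 (for α = 0.01, two-sided)
z_β = 1.080 (for power = 0.86)
d = 0.57

n = 2 · ((2.576 + 1.080) / 0.57)²
n = 2 · (6.414)²
n ≈ 82.28
Round up to the next whole number: n = 83 per group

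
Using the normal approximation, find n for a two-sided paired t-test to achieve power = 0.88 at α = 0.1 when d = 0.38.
n = 56 pairs

Sample size formula (paired t-test, normal approximation):
n = ((z_{α/2} + z_β) / d)²

z_{α/2} = 1.645 (for α = 0.1, two-sided)
z_β = 1.175 (for power = 0.88)
d = 0.38

n = ((1.645 + 1.175) / 0.38)²
n = (7.421)²
n ≈ 55.07
Round up to the next whole number: n = 56 pairs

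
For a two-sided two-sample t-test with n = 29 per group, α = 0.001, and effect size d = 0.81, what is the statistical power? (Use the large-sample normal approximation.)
Power ≈ 0.42

Power calculation (two-sample t-test, normal approximation):
z_β = d · √(n/2) - z_{α/2}
z_β = 0.81 · √(29/2) - 3.291
z_β = 0.81 · 3.808 - 3.291
z_β = -0.206

Power = Φ(z_β) = Φ(-0.206) ≈ 0.418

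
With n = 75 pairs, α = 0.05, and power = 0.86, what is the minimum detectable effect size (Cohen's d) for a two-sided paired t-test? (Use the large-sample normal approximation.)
d ≈ 0.35

Minimum detectable effect (paired t-test, normal approximation):
d = (z_{α/2} + z_β) / √n
d = (1.960 + 1.080) / √75
d = 3.040 / 8.660
d ≈ 0.35

By Cohen's convention (0.2 small / 0.5 medium / 0.8 large): small effect.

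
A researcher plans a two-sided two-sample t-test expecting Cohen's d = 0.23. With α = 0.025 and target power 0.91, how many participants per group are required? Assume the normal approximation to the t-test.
n = 486 per group

Sample size formula (two-sample t-test, normal approximation):
n = 2 · ((z_{α/2} + z_β) / d)²

z_{α/2} = 2.241 (for α = 0.025, two-sided)
z_β = 1.341 (for power = 0.91)
d = 0.23

n = 2 · ((2.241 + 1.341) / 0.23)²
n = 2 · (15.574)²
n ≈ 485.10
Round up to the next whole number: n = 486 per group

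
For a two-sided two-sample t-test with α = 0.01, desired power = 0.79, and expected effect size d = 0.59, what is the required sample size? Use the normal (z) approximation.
n = 66 per group

Sample size formula (two-sample t-test, normal approximation):
n = 2 · ((z_{α/2} + z_β) / d)²

z_{α/2} = 2.576 (for α = 0.01, two-sided)
z_β = 0.806 (for power = 0.79)
d = 0.59

n = 2 · ((2.576 + 0.806) / 0.59)²
n = 2 · (5.732)²
n ≈ 65.71
Round up to the next whole number: n = 66 per group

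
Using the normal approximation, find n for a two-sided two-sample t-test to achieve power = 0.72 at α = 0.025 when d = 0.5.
n = 64 per group

Sample size formula (two-sample t-test, normal approximation):
n = 2 · ((z_{α/2} + z_β) / d)²

z_{α/2} = 2.241 (for α = 0.025, two-sided)
z_β = 0.583 (for power = 0.72)
d = 0.5

n = 2 · ((2.241 + 0.583) / 0.5)²
n = 2 · (5.648)²
n ≈ 63.80
Round up to the next whole number: n = 64 per group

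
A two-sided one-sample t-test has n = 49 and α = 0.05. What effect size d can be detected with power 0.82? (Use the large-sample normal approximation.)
d ≈ 0.41

Minimum detectable effect (one-sample t-test, normal approximation):
d = (z_{α/2} + z_β) / √n
d = (1.960 + 0.915) / √49
d = 2.875 / 7.000
d ≈ 0.41

By Cohen's convention (0.2 small / 0.5 medium / 0.8 large): small effect.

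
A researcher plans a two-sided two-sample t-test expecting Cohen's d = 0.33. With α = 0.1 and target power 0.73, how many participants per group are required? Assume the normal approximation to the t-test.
n = 94 per group

Sample size formula (two-sample t-test, normal approximation):
n = 2 · ((z_{α/2} + z_β) / d)²

z_{α/2} = 1.645 (for α = 0.1, two-sided)
z_β = 0.613 (for power = 0.73)
d = 0.33

n = 2 · ((1.645 + 0.613) / 0.33)²
n = 2 · (6.842)²
n ≈ 93.63
Round up to the next whole number: n = 94 per group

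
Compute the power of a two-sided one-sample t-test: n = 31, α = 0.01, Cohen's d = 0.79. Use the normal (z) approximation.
Power ≈ 0.97

Power calculation (one-sample t-test, normal approximation):
z_β = d · √n - z_{α/2}
z_β = 0.79 · √31 - 2.576
z_β = 0.79 · 5.568 - 2.576
z_β = 1.823

Power = Φ(z_β) = Φ(1.823) ≈ 0.966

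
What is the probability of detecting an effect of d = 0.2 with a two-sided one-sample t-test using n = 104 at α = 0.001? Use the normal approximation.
Power ≈ 0.11

Power calculation (one-sample t-test, normal approximation):
z_β = d · √n - z_{α/2}
z_β = 0.2 · √104 - 3.291
z_β = 0.2 · 10.198 - 3.291
z_β = -1.251

Power = Φ(z_β) = Φ(-1.251) ≈ 0.105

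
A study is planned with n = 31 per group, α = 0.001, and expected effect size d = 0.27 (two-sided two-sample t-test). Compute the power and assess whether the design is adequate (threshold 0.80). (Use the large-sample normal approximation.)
Power ≈ 0.01; the study is underpowered (power < 0.80)

Power calculation (two-sample t-test, normal approximation):
z_β = d · √(n/2) - z_{α/2}
z_β = 0.27 · √(31/2) - 3.291
z_β = 0.27 · 3.937 - 3.291
z_β = -2.228

Power = Φ(z_β) = Φ(-2.228) ≈ 0.013

Effect size d = 0.27 is small by Cohen's convention (0.2/0.5/0.8).

Threshold: power ≥ 0.80 is conventionally adequate.
Power ≈ 0.01 → the study is underpowered (power < 0.80).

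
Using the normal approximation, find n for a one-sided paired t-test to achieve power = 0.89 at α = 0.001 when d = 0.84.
n = 27 pairs

Sample size formula (paired t-test, normal approximation):
n = ((z_α + z_β) / d)²

z_α = 3.090 (for α = 0.001, one-sided)
z_β = 1.227 (for power = 0.89)
d = 0.84

n = ((3.090 + 1.227) / 0.84)²
n = (5.139)²
n ≈ 26.41
Round up to the next whole number: n = 27 pairs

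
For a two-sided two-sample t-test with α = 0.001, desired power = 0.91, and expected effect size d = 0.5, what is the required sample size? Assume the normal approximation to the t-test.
n = 172 per group

Sample size formula (two-sample t-test, normal approximation):
n = 2 · ((z_{α/2} + z_β) / d)²

z_{α/2} = 3.291 (for α = 0.001, two-sided)
z_β = 1.341 (for power = 0.91)
d = 0.5

n = 2 · ((3.291 + 1.341) / 0.5)²
n = 2 · (9.264)²
n ≈ 171.64
Round up to the next whole number: n = 172 per group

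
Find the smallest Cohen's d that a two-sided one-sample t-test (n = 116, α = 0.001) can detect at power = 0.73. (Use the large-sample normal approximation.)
d ≈ 0.36

Minimum detectable effect (one-sample t-test, normal approximation):
d = (z_{α/2} + z_β) / √n
d = (3.291 + 0.613) / √116
d = 3.903 / 10.770
d ≈ 0.36

By Cohen's convention (0.2 small / 0.5 medium / 0.8 large): small effect.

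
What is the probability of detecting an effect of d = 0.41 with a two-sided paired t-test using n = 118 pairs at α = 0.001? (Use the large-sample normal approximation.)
Power ≈ 0.88

Power calculation (paired t-test, normal approximation):
z_β = d · √n - z_{α/2}
z_β = 0.41 · √118 - 3.291
z_β = 0.41 · 10.863 - 3.291
z_β = 1.163

Power = Φ(z_β) = Φ(1.163) ≈ 0.878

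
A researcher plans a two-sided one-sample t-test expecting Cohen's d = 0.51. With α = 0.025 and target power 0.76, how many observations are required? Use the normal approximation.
n = 34

Sample size formula (one-sample t-test, normal approximation):
n = ((z_{α/2} + z_β) / d)²

z_{α/2} = 2.241 (for α = 0.025, two-sided)
z_β = 0.706 (for power = 0.76)
d = 0.51

n = ((2.241 + 0.706) / 0.51)²
n = (5.778)²
n ≈ 33.39
Round up to the next whole number: n = 34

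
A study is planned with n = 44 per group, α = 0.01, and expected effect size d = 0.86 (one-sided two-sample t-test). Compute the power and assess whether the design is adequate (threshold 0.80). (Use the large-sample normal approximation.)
Power ≈ 0.96; the study is adequately powered (power ≥ 0.80)

Power calculation (two-sample t-test, normal approximation):
z_β = d · √(n/2) - z_α
z_β = 0.86 · √(44/2) - 2.326
z_β = 0.86 · 4.690 - 2.326
z_β = 1.707

Power = Φ(z_β) = Φ(1.707) ≈ 0.956

Effect size d = 0.86 is large by Cohen's convention (0.2/0.5/0.8).

Threshold: power ≥ 0.80 is conventionally adequate.
Power ≈ 0.96 → the study is adequately powered (power ≥ 0.80).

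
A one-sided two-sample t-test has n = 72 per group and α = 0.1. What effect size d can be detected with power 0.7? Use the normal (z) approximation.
d ≈ 0.30

Minimum detectable effect (two-sample t-test, normal approximation):
d = (z_α + z_β) / √(n/2)
d = (1.282 + 0.524) / √(72/2)
d = 1.806 / 6.000
d ≈ 0.30

By Cohen's convention (0.2 small / 0.5 medium / 0.8 large): small effect.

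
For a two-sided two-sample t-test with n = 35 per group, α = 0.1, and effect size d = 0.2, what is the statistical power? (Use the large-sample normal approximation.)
Power ≈ 0.21

Power calculation (two-sample t-test, normal approximation):
z_β = d · √(n/2) - z_{α/2}
z_β = 0.2 · √(35/2) - 1.645
z_β = 0.2 · 4.183 - 1.645
z_β = -0.808

Power = Φ(z_β) = Φ(-0.808) ≈ 0.209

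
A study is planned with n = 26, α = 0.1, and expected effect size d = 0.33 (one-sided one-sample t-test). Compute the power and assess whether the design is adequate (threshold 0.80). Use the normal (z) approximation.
Power ≈ 0.66; the study is underpowered (power < 0.80)

Power calculation (one-sample t-test, normal approximation):
z_β = d · √n - z_α
z_β = 0.33 · √26 - 1.282
z_β = 0.33 · 5.099 - 1.282
z_β = 0.401

Power = Φ(z_β) = Φ(0.401) ≈ 0.656

Effect size d = 0.33 is small by Cohen's convention (0.2/0.5/0.8).

Threshold: power ≥ 0.80 is conventionally adequate.
Power ≈ 0.66 → the study is underpowered (power < 0.80).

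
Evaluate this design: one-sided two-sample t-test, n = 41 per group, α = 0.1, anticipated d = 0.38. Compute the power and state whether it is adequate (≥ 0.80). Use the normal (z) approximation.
Power ≈ 0.67; the study is underpowered (power < 0.80)

Power calculation (two-sample t-test, normal approximation):
z_β = d · √(n/2) - z_α
z_β = 0.38 · √(41/2) - 1.282
z_β = 0.38 · 4.528 - 1.282
z_β = 0.439

Power = Φ(z_β) = Φ(0.439) ≈ 0.670

Effect size d = 0.38 is small by Cohen's convention (0.2/0.5/0.8).

Threshold: power ≥ 0.80 is conventionally adequate.
Power ≈ 0.67 → the study is underpowered (power < 0.80).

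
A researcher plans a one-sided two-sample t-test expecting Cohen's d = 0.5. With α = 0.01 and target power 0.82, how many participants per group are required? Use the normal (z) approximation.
n = 85 per group

Sample size formula (two-sample t-test, normal approximation):
n = 2 · ((z_α + z_β) / d)²

z_α = 2.326 (for α = 0.01, one-sided)
z_β = 0.915 (for power = 0.82)
d = 0.5

n = 2 · ((2.326 + 0.915) / 0.5)²
n = 2 · (6.482)²
n ≈ 84.03
Round up to the next whole number: n = 85 per group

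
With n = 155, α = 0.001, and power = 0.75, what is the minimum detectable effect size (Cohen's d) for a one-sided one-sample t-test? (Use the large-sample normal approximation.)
d ≈ 0.30

Minimum detectable effect (one-sample t-test, normal approximation):
d = (z_α + z_β) / √n
d = (3.090 + 0.674) / √155
d = 3.765 / 12.450
d ≈ 0.30

By Cohen's convention (0.2 small / 0.5 medium / 0.8 large): small effect.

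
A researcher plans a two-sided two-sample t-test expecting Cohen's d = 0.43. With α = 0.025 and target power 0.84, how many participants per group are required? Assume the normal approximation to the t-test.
n = 114 per group

Sample size formula (two-sample t-test, normal approximation):
n = 2 · ((z_{α/2} + z_β) / d)²

z_{α/2} = 2.241 (for α = 0.025, two-sided)
z_β = 0.994 (for power = 0.84)
d = 0.43

n = 2 · ((2.241 + 0.994) / 0.43)²
n = 2 · (7.523)²
n ≈ 113.19
Round up to the next whole number: n = 114 per group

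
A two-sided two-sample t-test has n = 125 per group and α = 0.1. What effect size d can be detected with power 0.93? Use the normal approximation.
d ≈ 0.39

Minimum detectable effect (two-sample t-test, normal approximation):
d = (z_{α/2} + z_β) / √(n/2)
d = (1.645 + 1.476) / √(125/2)
d = 3.121 / 7.906
d ≈ 0.39

By Cohen's convention (0.2 small / 0.5 medium / 0.8 large): small effect.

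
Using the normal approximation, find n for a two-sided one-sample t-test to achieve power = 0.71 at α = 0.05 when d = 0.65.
n = 15

Sample size formula (one-sample t-test, normal approximation):
n = ((z_{α/2} + z_β) / d)²

z_{α/2} = 1.960 (for α = 0.05, two-sided)
z_β = 0.553 (for power = 0.71)
d = 0.65

n = ((1.960 + 0.553) / 0.65)²
n = (3.866)²
n ≈ 14.95
Round up to the next whole number: n = 15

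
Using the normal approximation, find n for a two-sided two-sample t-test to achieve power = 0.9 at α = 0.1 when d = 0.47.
n = 78 per group

Sample size formula (two-sample t-test, normal approximation):
n = 2 · ((z_{α/2} + z_β) / d)²

z_{α/2} = 1.645 (for α = 0.1, two-sided)
z_β = 1.282 (for power = 0.9)
d = 0.47

n = 2 · ((1.645 + 1.282) / 0.47)²
n = 2 · (6.228)²
n ≈ 77.58
Round up to the next whole number: n = 78 per group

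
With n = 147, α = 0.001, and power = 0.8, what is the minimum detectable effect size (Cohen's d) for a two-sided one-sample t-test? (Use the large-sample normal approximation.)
d ≈ 0.34

Minimum detectable effect (one-sample t-test, normal approximation):
d = (z_{α/2} + z_β) / √n
d = (3.291 + 0.842) / √147
d = 4.132 / 12.124
d ≈ 0.34

By Cohen's convention (0.2 small / 0.5 medium / 0.8 large): small effect.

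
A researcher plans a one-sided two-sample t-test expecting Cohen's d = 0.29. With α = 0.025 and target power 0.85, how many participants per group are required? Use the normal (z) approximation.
n = 214 per group

Sample size formula (two-sample t-test, normal approximation):
n = 2 · ((z_α + z_β) / d)²

z_α = 1.960 (for α = 0.025, one-sided)
z_β = 1.036 (for power = 0.85)
d = 0.29

n = 2 · ((1.960 + 1.036) / 0.29)²
n = 2 · (10.331)²
n ≈ 213.46
Round up to the next whole number: n = 214 per group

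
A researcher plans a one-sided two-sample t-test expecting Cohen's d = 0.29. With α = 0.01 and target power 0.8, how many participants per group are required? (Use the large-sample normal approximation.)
n = 239 per group

Sample size formula (two-sample t-test, normal approximation):
n = 2 · ((z_α + z_β) / d)²

z_α = 2.326 (for α = 0.01, one-sided)
z_β = 0.842 (for power = 0.8)
d = 0.29

n = 2 · ((2.326 + 0.842) / 0.29)²
n = 2 · (10.924)²
n ≈ 238.67
Round up to the next whole number: n = 239 per group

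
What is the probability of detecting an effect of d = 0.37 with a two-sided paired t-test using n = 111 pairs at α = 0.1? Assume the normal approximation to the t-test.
Power ≈ 0.99

Power calculation (paired t-test, normal approximation):
z_β = d · √n - z_{α/2}
z_β = 0.37 · √111 - 1.645
z_β = 0.37 · 10.536 - 1.645
z_β = 2.253

Power = Φ(z_β) = Φ(2.253) ≈ 0.988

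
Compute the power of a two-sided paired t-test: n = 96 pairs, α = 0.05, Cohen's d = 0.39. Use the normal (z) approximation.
Power ≈ 0.97

Power calculation (paired t-test, normal approximation):
z_β = d · √n - z_{α/2}
z_β = 0.39 · √96 - 1.960
z_β = 0.39 · 9.798 - 1.960
z_β = 1.861

Power = Φ(z_β) = Φ(1.861) ≈ 0.969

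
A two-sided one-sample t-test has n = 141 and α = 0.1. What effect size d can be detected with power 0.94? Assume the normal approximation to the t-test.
d ≈ 0.27

Minimum detectable effect (one-sample t-test, normal approximation):
d = (z_{α/2} + z_β) / √n
d = (1.645 + 1.555) / √141
d = 3.200 / 11.874
d ≈ 0.27

By Cohen's convention (0.2 small / 0.5 medium / 0.8 large): small effect.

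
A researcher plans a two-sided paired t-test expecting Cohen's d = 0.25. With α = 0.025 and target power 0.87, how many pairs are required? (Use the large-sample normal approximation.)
n = 182 pairs

Sample size formula (paired t-test, normal approximation):
n = ((z_{α/2} + z_β) / d)²

z_{α/2} = 2.241 (for α = 0.025, two-sided)
z_β = 1.126 (for power = 0.87)
d = 0.25

n = ((2.241 + 1.126) / 0.25)²
n = (13.468)²
n ≈ 181.39
Round up to the next whole number: n = 182 pairs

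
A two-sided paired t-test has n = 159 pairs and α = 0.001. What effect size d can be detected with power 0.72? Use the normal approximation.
d ≈ 0.31

Minimum detectable effect (paired t-test, normal approximation):
d = (z_{α/2} + z_β) / √n
d = (3.291 + 0.583) / √159
d = 3.873 / 12.610
d ≈ 0.31

By Cohen's convention (0.2 small / 0.5 medium / 0.8 large): small effect.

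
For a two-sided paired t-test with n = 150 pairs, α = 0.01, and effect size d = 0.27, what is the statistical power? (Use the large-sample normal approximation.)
Power ≈ 0.77

Power calculation (paired t-test, normal approximation):
z_β = d · √n - z_{α/2}
z_β = 0.27 · √150 - 2.576
z_β = 0.27 · 12.247 - 2.576
z_β = 0.731

Power = Φ(z_β) = Φ(0.731) ≈ 0.768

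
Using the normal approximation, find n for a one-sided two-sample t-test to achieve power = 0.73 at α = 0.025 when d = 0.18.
n = 409 per group

Sample size formula (two-sample t-test, normal approximation):
n = 2 · ((z_α + z_β) / d)²

z_α = 1.960 (for α = 0.025, one-sided)
z_β = 0.613 (for power = 0.73)
d = 0.18

n = 2 · ((1.960 + 0.613) / 0.18)²
n = 2 · (14.294)²
n ≈ 408.64
Round up to the next whole number: n = 409 per group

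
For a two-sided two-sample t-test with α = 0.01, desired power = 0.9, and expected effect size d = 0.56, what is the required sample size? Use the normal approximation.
n = 95 per group

Sample size formula (two-sample t-test, normal approximation):
n = 2 · ((z_{α/2} + z_β) / d)²

z_{α/2} = 2.576 (for α = 0.01, two-sided)
z_β = 1.282 (for power = 0.9)
d = 0.56

n = 2 · ((2.576 + 1.282) / 0.56)²
n = 2 · (6.889)²
n ≈ 94.92
Round up to the next whole number: n = 95 per group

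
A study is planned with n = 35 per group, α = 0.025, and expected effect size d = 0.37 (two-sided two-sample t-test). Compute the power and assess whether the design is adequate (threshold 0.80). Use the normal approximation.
Power ≈ 0.24; the study is underpowered (power < 0.80)

Power calculation (two-sample t-test, normal approximation):
z_β = d · √(n/2) - z_{α/2}
z_β = 0.37 · √(35/2) - 2.241
z_β = 0.37 · 4.183 - 2.241
z_β = -0.694

Power = Φ(z_β) = Φ(-0.694) ≈ 0.244

Effect size d = 0.37 is small by Cohen's convention (0.2/0.5/0.8).

Threshold: power ≥ 0.80 is conventionally adequate.
Power ≈ 0.24 → the study is underpowered (power < 0.80).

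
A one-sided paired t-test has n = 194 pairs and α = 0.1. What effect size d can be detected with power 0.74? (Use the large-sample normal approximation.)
d ≈ 0.14

Minimum detectable effect (paired t-test, normal approximation):
d = (z_α + z_β) / √n
d = (1.282 + 0.643) / √194
d = 1.925 / 13.928
d ≈ 0.14

By Cohen's convention (0.2 small / 0.5 medium / 0.8 large): very small effect.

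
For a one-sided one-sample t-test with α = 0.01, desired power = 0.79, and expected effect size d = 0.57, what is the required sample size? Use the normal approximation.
n = 31

Sample size formula (one-sample t-test, normal approximation):
n = ((z_α + z_β) / d)²

z_α = 2.326 (for α = 0.01, one-sided)
z_β = 0.806 (for power = 0.79)
d = 0.57

n = ((2.326 + 0.806) / 0.57)²
n = (5.495)²
n ≈ 30.20
Round up to the next whole number: n = 31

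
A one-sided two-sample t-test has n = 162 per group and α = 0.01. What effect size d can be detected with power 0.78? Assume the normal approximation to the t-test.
d ≈ 0.34

Minimum detectable effect (two-sample t-test, normal approximation):
d = (z_α + z_β) / √(n/2)
d = (2.326 + 0.772) / √(162/2)
d = 3.099 / 9.000
d ≈ 0.34

By Cohen's convention (0.2 small / 0.5 medium / 0.8 large): small effect.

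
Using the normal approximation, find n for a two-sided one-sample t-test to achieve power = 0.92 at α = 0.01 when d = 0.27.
n = 218

Sample size formula (one-sample t-test, normal approximation):
n = ((z_{α/2} + z_β) / d)²

z_{α/2} = 2.576 (for α = 0.01, two-sided)
z_β = 1.405 (for power = 0.92)
d = 0.27

n = ((2.576 + 1.405) / 0.27)²
n = (14.744)²
n ≈ 217.39
Round up to the next whole number: n = 218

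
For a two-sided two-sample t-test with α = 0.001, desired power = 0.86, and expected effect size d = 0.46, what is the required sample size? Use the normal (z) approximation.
n = 181 per group

Sample size formula (two-sample t-test, normal approximation):
n = 2 · ((z_{α/2} + z_β) / d)²

z_{α/2} = 3.291 (for α = 0.001, two-sided)
z_β = 1.080 (for power = 0.86)
d = 0.46

n = 2 · ((3.291 + 1.080) / 0.46)²
n = 2 · (9.502)²
n ≈ 180.58
Round up to the next whole number: n = 181 per group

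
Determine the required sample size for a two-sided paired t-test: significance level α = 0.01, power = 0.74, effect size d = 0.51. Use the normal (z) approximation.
n = 40 pairs

Sample size formula (paired t-test, normal approximation):
n = ((z_{α/2} + z_β) / d)²

z_{α/2} = 2.576 (for α = 0.01, two-sided)
z_β = 0.643 (for power = 0.74)
d = 0.51

n = ((2.576 + 0.643) / 0.51)²
n = (6.312)²
n ≈ 39.84
Round up to the next whole number: n = 40 pairs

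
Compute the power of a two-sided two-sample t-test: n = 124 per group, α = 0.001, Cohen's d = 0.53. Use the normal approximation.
Power ≈ 0.81

Power calculation (two-sample t-test, normal approximation):
z_β = d · √(n/2) - z_{α/2}
z_β = 0.53 · √(124/2) - 3.291
z_β = 0.53 · 7.874 - 3.291
z_β = 0.883

Power = Φ(z_β) = Φ(0.883) ≈ 0.811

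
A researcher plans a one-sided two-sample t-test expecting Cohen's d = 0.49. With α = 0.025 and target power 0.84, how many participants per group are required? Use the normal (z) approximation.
n = 73 per group

Sample size formula (two-sample t-test, normal approximation):
n = 2 · ((z_α + z_β) / d)²

z_α = 1.960 (for α = 0.025, one-sided)
z_β = 0.994 (for power = 0.84)
d = 0.49

n = 2 · ((1.960 + 0.994) / 0.49)²
n = 2 · (6.029)²
n ≈ 72.70
Round up to the next whole number: n = 73 per group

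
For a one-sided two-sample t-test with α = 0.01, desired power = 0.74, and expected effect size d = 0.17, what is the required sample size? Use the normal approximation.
n = 611 per group

Sample size formula (two-sample t-test, normal approximation):
n = 2 · ((z_α + z_β) / d)²

z_α = 2.326 (for α = 0.01, one-sided)
z_β = 0.643 (for power = 0.74)
d = 0.17

n = 2 · ((2.326 + 0.643) / 0.17)²
n = 2 · (17.465)²
n ≈ 610.05
Round up to the next whole number: n = 611 per group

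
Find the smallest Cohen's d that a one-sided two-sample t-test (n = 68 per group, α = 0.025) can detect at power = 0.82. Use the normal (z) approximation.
d ≈ 0.49

Minimum detectable effect (two-sample t-test, normal approximation):
d = (z_α + z_β) / √(n/2)
d = (1.960 + 0.915) / √(68/2)
d = 2.875 / 5.831
d ≈ 0.49

By Cohen's convention (0.2 small / 0.5 medium / 0.8 large): small effect.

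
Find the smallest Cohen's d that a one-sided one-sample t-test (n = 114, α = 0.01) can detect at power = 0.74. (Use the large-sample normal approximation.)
d ≈ 0.28

Minimum detectable effect (one-sample t-test, normal approximation):
d = (z_α + z_β) / √n
d = (2.326 + 0.643) / √114
d = 2.970 / 10.677
d ≈ 0.28

By Cohen's convention (0.2 small / 0.5 medium / 0.8 large): small effect.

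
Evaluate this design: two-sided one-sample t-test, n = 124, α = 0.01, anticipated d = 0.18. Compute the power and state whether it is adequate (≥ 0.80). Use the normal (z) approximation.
Power ≈ 0.28; the study is underpowered (power < 0.80)

Power calculation (one-sample t-test, normal approximation):
z_β = d · √n - z_{α/2}
z_β = 0.18 · √124 - 2.576
z_β = 0.18 · 11.136 - 2.576
z_β = -0.571

Power = Φ(z_β) = Φ(-0.571) ≈ 0.284

Effect size d = 0.18 is very small by Cohen's convention (0.2/0.5/0.8).

Threshold: power ≥ 0.80 is conventionally adequate.
Power ≈ 0.28 → the study is underpowered (power < 0.80).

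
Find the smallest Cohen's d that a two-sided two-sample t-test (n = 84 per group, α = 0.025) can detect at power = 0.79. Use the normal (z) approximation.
d ≈ 0.47

Minimum detectable effect (two-sample t-test, normal approximation):
d = (z_{α/2} + z_β) / √(n/2)
d = (2.241 + 0.806) / √(84/2)
d = 3.048 / 6.481
d ≈ 0.47

By Cohen's convention (0.2 small / 0.5 medium / 0.8 large): small effect.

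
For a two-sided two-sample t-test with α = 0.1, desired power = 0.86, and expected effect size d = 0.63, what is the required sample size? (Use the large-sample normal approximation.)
n = 38 per group

Sample size formula (two-sample t-test, normal approximation):
n = 2 · ((z_{α/2} + z_β) / d)²

z_{α/2} = 1.645 (for α = 0.1, two-sided)
z_β = 1.080 (for power = 0.86)
d = 0.63

n = 2 · ((1.645 + 1.080) / 0.63)²
n = 2 · (4.325)²
n ≈ 37.41
Round up to the next whole number: n = 38 per group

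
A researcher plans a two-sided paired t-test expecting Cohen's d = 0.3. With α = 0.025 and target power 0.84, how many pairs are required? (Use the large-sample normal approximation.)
n = 117 pairs

Sample size formula (paired t-test, normal approximation):
n = ((z_{α/2} + z_β) / d)²

z_{α/2} = 2.241 (for α = 0.025, two-sided)
z_β = 0.994 (for power = 0.84)
d = 0.3

n = ((2.241 + 0.994) / 0.3)²
n = (10.783)²
n ≈ 116.27
Round up to the next whole number: n = 117 pairs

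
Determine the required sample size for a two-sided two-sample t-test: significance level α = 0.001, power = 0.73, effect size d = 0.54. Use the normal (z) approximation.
n = 105 per group

Sample size formula (two-sample t-test, normal approximation):
n = 2 · ((z_{α/2} + z_β) / d)²

z_{α/2} = 3.291 (for α = 0.001, two-sided)
z_β = 0.613 (for power = 0.73)
d = 0.54

n = 2 · ((3.291 + 0.613) / 0.54)²
n = 2 · (7.230)²
n ≈ 104.55
Round up to the next whole number: n = 105 per group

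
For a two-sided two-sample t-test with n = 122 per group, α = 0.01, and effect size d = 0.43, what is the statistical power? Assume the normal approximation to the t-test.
Power ≈ 0.78

Power calculation (two-sample t-test, normal approximation):
z_β = d · √(n/2) - z_{α/2}
z_β = 0.43 · √(122/2) - 2.576
z_β = 0.43 · 7.810 - 2.576
z_β = 0.783

Power = Φ(z_β) = Φ(0.783) ≈ 0.783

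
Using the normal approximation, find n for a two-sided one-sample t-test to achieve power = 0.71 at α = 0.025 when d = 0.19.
n = 217

Sample size formula (one-sample t-test, normal approximation):
n = ((z_{α/2} + z_β) / d)²

z_{α/2} = 2.241 (for α = 0.025, two-sided)
z_β = 0.553 (for power = 0.71)
d = 0.19

n = ((2.241 + 0.553) / 0.19)²
n = (14.705)²
n ≈ 216.24
Round up to the next whole number: n = 217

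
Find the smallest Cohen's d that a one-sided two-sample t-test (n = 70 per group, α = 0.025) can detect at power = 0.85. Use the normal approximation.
d ≈ 0.51

Minimum detectable effect (two-sample t-test, normal approximation):
d = (z_α + z_β) / √(n/2)
d = (1.960 + 1.036) / √(70/2)
d = 2.996 / 5.916
d ≈ 0.51

By Cohen's convention (0.2 small / 0.5 medium / 0.8 large): medium effect.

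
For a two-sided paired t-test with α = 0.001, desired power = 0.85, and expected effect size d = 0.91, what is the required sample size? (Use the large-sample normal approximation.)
n = 23 pairs

Sample size formula (paired t-test, normal approximation):
n = ((z_{α/2} + z_β) / d)²

z_{α/2} = 3.291 (for α = 0.001, two-sided)
z_β = 1.036 (for power = 0.85)
d = 0.91

n = ((3.291 + 1.036) / 0.91)²
n = (4.755)²
n ≈ 22.61
Round up to the next whole number: n = 23 pairs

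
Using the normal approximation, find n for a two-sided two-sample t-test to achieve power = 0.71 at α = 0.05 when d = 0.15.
n = 562 per group

Sample size formula (two-sample t-test, normal approximation):
n = 2 · ((z_{α/2} + z_β) / d)²

z_{α/2} = 1.960 (for α = 0.05, two-sided)
z_β = 0.553 (for power = 0.71)
d = 0.15

n = 2 · ((1.960 + 0.553) / 0.15)²
n = 2 · (16.753)²
n ≈ 561.33
Round up to the next whole number: n = 562 per group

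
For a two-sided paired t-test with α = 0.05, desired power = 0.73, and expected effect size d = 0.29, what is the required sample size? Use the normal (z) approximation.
n = 79 pairs

Sample size formula (paired t-test, normal approximation):
n = ((z_{α/2} + z_β) / d)²

z_{α/2} = 1.960 (for α = 0.05, two-sided)
z_β = 0.613 (for power = 0.73)
d = 0.29

n = ((1.960 + 0.613) / 0.29)²
n = (8.872)²
n ≈ 78.71
Round up to the next whole number: n = 79 pairs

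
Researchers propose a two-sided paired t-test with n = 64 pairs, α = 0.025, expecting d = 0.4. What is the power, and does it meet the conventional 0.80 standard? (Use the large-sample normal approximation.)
Power ≈ 0.83; the study is adequately powered (power ≥ 0.80)

Power calculation (paired t-test, normal approximation):
z_β = d · √n - z_{α/2}
z_β = 0.4 · √64 - 2.241
z_β = 0.4 · 8.000 - 2.241
z_β = 0.959

Power = Φ(z_β) = Φ(0.959) ≈ 0.831

Effect size d = 0.4 is small by Cohen's convention (0.2/0.5/0.8).

Threshold: power ≥ 0.80 is conventionally adequate.
Power ≈ 0.83 → the study is adequately powered (power ≥ 0.80).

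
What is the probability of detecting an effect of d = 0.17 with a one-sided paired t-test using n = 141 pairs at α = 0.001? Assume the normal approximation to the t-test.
Power ≈ 0.14

Power calculation (paired t-test, normal approximation):
z_β = d · √n - z_α
z_β = 0.17 · √141 - 3.090
z_β = 0.17 · 11.874 - 3.090
z_β = -1.072

Power = Φ(z_β) = Φ(-1.072) ≈ 0.142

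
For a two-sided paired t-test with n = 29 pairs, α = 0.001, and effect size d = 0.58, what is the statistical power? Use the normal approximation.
Power ≈ 0.43

Power calculation (paired t-test, normal approximation):
z_β = d · √n - z_{α/2}
z_β = 0.58 · √29 - 3.291
z_β = 0.58 · 5.385 - 3.291
z_β = -0.167

Power = Φ(z_β) = Φ(-0.167) ≈ 0.434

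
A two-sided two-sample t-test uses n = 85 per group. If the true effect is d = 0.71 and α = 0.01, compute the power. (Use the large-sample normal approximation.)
Power ≈ 0.98

Power calculation (two-sample t-test, normal approximation):
z_β = d · √(n/2) - z_{α/2}
z_β = 0.71 · √(85/2) - 2.576
z_β = 0.71 · 6.519 - 2.576
z_β = 2.053

Power = Φ(z_β) = Φ(2.053) ≈ 0.980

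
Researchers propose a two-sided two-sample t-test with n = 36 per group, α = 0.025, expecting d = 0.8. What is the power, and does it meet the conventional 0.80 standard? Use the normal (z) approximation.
Power ≈ 0.88; the study is adequately powered (power ≥ 0.80)

Power calculation (two-sample t-test, normal approximation):
z_β = d · √(n/2) - z_{α/2}
z_β = 0.8 · √(36/2) - 2.241
z_β = 0.8 · 4.243 - 2.241
z_β = 1.153

Power = Φ(z_β) = Φ(1.153) ≈ 0.875

Effect size d = 0.8 is large by Cohen's convention (0.2/0.5/0.8).

Threshold: power ≥ 0.80 is conventionally adequate.
Power ≈ 0.88 → the study is adequately powered (power ≥ 0.80).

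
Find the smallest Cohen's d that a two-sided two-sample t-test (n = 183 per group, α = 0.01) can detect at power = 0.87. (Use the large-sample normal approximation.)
d ≈ 0.39

Minimum detectable effect (two-sample t-test, normal approximation):
d = (z_{α/2} + z_β) / √(n/2)
d = (2.576 + 1.126) / √(183/2)
d = 3.702 / 9.566
d ≈ 0.39

By Cohen's convention (0.2 small / 0.5 medium / 0.8 large): small effect.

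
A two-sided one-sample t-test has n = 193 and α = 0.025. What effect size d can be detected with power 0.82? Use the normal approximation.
d ≈ 0.23

Minimum detectable effect (one-sample t-test, normal approximation):
d = (z_{α/2} + z_β) / √n
d = (2.241 + 0.915) / √193
d = 3.157 / 13.892
d ≈ 0.23

By Cohen's convention (0.2 small / 0.5 medium / 0.8 large): small effect.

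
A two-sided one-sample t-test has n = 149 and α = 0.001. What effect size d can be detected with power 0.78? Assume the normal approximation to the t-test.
d ≈ 0.33

Minimum detectable effect (one-sample t-test, normal approximation):
d = (z_{α/2} + z_β) / √n
d = (3.291 + 0.772) / √149
d = 4.063 / 12.207
d ≈ 0.33

By Cohen's convention (0.2 small / 0.5 medium / 0.8 large): small effect.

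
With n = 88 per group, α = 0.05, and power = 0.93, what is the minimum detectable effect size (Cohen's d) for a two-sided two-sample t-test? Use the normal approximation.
d ≈ 0.52

Minimum detectable effect (two-sample t-test, normal approximation):
d = (z_{α/2} + z_β) / √(n/2)
d = (1.960 + 1.476) / √(88/2)
d = 3.436 / 6.633
d ≈ 0.52

By Cohen's convention (0.2 small / 0.5 medium / 0.8 large): medium effect.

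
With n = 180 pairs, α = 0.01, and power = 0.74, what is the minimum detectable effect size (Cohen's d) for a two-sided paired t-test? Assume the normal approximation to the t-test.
d ≈ 0.24

Minimum detectable effect (paired t-test, normal approximation):
d = (z_{α/2} + z_β) / √n
d = (2.576 + 0.643) / √180
d = 3.219 / 13.416
d ≈ 0.24

By Cohen's convention (0.2 small / 0.5 medium / 0.8 large): small effect.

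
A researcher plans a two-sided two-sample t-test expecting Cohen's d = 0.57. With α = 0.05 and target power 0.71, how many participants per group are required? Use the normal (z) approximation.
n = 39 per group

Sample size formula (two-sample t-test, normal approximation):
n = 2 · ((z_{α/2} + z_β) / d)²

z_{α/2} = 1.960 (for α = 0.05, two-sided)
z_β = 0.553 (for power = 0.71)
d = 0.57

n = 2 · ((1.960 + 0.553) / 0.57)²
n = 2 · (4.409)²
n ≈ 38.88
Round up to the next whole number: n = 39 per group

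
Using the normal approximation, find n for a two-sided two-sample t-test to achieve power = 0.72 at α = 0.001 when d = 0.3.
n = 334 per group

Sample size formula (two-sample t-test, normal approximation):
n = 2 · ((z_{α/2} + z_β) / d)²

z_{α/2} = 3.291 (for α = 0.001, two-sided)
z_β = 0.583 (for power = 0.72)
d = 0.3

n = 2 · ((3.291 + 0.583) / 0.3)²
n = 2 · (12.913)²
n ≈ 333.49
Round up to the next whole number: n = 334 per group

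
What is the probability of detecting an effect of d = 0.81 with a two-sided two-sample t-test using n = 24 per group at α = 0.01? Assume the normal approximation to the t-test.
Power ≈ 0.59

Power calculation (two-sample t-test, normal approximation):
z_β = d · √(n/2) - z_{α/2}
z_β = 0.81 · √(24/2) - 2.576
z_β = 0.81 · 3.464 - 2.576
z_β = 0.230

Power = Φ(z_β) = Φ(0.230) ≈ 0.591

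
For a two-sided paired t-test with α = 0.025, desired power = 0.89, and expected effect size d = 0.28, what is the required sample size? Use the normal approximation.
n = 154 pairs

Sample size formula (paired t-test, normal approximation):
n = ((z_{α/2} + z_β) / d)²

z_{α/2} = 2.241 (for α = 0.025, two-sided)
z_β = 1.227 (for power = 0.89)
d = 0.28

n = ((2.241 + 1.227) / 0.28)²
n = (12.386)²
n ≈ 153.41
Round up to the next whole number: n = 154 pairs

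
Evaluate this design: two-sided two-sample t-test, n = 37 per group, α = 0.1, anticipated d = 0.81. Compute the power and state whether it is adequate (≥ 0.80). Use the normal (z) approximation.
Power ≈ 0.97; the study is adequately powered (power ≥ 0.80)

Power calculation (two-sample t-test, normal approximation):
z_β = d · √(n/2) - z_{α/2}
z_β = 0.81 · √(37/2) - 1.645
z_β = 0.81 · 4.301 - 1.645
z_β = 1.839

Power = Φ(z_β) = Φ(1.839) ≈ 0.967

Effect size d = 0.81 is large by Cohen's convention (0.2/0.5/0.8).

Threshold: power ≥ 0.80 is conventionally adequate.
Power ≈ 0.97 → the study is adequately powered (power ≥ 0.80).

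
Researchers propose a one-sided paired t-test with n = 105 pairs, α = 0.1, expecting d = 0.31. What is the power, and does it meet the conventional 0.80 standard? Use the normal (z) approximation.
Power ≈ 0.97; the study is adequately powered (power ≥ 0.80)

Power calculation (paired t-test, normal approximation):
z_β = d · √n - z_α
z_β = 0.31 · √105 - 1.282
z_β = 0.31 · 10.247 - 1.282
z_β = 1.895

Power = Φ(z_β) = Φ(1.895) ≈ 0.971

Effect size d = 0.31 is small by Cohen's convention (0.2/0.5/0.8).

Threshold: power ≥ 0.80 is conventionally adequate.
Power ≈ 0.97 → the study is adequately powered (power ≥ 0.80).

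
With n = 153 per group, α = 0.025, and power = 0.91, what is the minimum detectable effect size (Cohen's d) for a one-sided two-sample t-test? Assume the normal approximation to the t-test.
d ≈ 0.38

Minimum detectable effect (two-sample t-test, normal approximation):
d = (z_α + z_β) / √(n/2)
d = (1.960 + 1.341) / √(153/2)
d = 3.301 / 8.746
d ≈ 0.38

By Cohen's convention (0.2 small / 0.5 medium / 0.8 large): small effect.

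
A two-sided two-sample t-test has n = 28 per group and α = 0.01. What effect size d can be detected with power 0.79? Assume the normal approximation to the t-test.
d ≈ 0.90

Minimum detectable effect (two-sample t-test, normal approximation):
d = (z_{α/2} + z_β) / √(n/2)
d = (2.576 + 0.806) / √(28/2)
d = 3.382 / 3.742
d ≈ 0.90

By Cohen's convention (0.2 small / 0.5 medium / 0.8 large): large effect.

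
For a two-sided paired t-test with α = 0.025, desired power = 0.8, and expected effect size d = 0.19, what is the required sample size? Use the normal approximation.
n = 264 pairs

Sample size formula (paired t-test, normal approximation):
n = ((z_{α/2} + z_β) / d)²

z_{α/2} = 2.241 (for α = 0.025, two-sided)
z_β = 0.842 (for power = 0.8)
d = 0.19

n = ((2.241 + 0.842) / 0.19)²
n = (16.226)²
n ≈ 263.28
Round up to the next whole number: n = 264 pairs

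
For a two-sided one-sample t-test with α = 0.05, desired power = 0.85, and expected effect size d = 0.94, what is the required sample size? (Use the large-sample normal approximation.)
n = 11

Sample size formula (one-sample t-test, normal approximation):
n = ((z_{α/2} + z_β) / d)²

z_{α/2} = 1.960 (for α = 0.05, two-sided)
z_β = 1.036 (for power = 0.85)
d = 0.94

n = ((1.960 + 1.036) / 0.94)²
n = (3.187)²
n ≈ 10.16
Round up to the next whole number: n = 11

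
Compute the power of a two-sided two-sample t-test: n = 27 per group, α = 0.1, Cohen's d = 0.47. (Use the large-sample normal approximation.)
Power ≈ 0.53

Power calculation (two-sample t-test, normal approximation):
z_β = d · √(n/2) - z_{α/2}
z_β = 0.47 · √(27/2) - 1.645
z_β = 0.47 · 3.674 - 1.645
z_β = 0.082

Power = Φ(z_β) = Φ(0.082) ≈ 0.533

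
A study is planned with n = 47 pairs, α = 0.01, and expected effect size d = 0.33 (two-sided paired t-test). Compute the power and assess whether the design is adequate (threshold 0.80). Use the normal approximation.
Power ≈ 0.38; the study is underpowered (power < 0.80)

Power calculation (paired t-test, normal approximation):
z_β = d · √n - z_{α/2}
z_β = 0.33 · √47 - 2.576
z_β = 0.33 · 6.856 - 2.576
z_β = -0.313

Power = Φ(z_β) = Φ(-0.313) ≈ 0.377

Effect size d = 0.33 is small by Cohen's convention (0.2/0.5/0.8).

Threshold: power ≥ 0.80 is conventionally adequate.
Power ≈ 0.38 → the study is underpowered (power < 0.80).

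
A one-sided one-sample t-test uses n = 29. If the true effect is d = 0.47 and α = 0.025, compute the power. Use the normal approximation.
Power ≈ 0.72

Power calculation (one-sample t-test, normal approximation):
z_β = d · √n - z_α
z_β = 0.47 · √29 - 1.960
z_β = 0.47 · 5.385 - 1.960
z_β = 0.571

Power = Φ(z_β) = Φ(0.571) ≈ 0.716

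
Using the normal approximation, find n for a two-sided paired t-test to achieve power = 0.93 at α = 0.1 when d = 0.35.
n = 80 pairs

Sample size formula (paired t-test, normal approximation):
n = ((z_{α/2} + z_β) / d)²

z_{α/2} = 1.645 (for α = 0.1, two-sided)
z_β = 1.476 (for power = 0.93)
d = 0.35

n = ((1.645 + 1.476) / 0.35)²
n = (8.917)²
n ≈ 79.51
Round up to the next whole number: n = 80 pairs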